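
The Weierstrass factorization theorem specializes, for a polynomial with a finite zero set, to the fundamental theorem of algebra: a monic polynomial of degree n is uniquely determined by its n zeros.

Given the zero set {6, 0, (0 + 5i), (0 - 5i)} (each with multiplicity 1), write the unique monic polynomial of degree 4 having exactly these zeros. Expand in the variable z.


The polynomial is p(z) = ∏_{α ∈ S} (z − α), where S = {6, 0, (0 + 5i), (0 - 5i)}.
Expanding the product yields: p(z) = z^4 -6·z^3 + 25·z^2 -150·z.
Note conjugate pairs combine to real quadratics: (z − (0+5i))(z − (0−5i)) = z² + 25.
The resulting polynomial has degree 4 and real coefficients as required.

p(z) = z^4 -6·z^3 + 25·z^2 -150·z.


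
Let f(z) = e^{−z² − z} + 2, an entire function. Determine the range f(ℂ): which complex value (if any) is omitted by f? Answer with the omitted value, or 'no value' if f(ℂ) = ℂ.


Little Picard bounds the complement of f(ℂ) to at most one point.
The exponent g(z) = −z² − z is a nonconstant polynomial, hence surjective onto ℂ. So e^{g(z)} takes every value in {e^w : w ∈ ℂ} = ℂ ∖ {0}. Adding 2 shifts the range to ℂ ∖ {2}. f omits exactly 2.

Omitted value: 2.


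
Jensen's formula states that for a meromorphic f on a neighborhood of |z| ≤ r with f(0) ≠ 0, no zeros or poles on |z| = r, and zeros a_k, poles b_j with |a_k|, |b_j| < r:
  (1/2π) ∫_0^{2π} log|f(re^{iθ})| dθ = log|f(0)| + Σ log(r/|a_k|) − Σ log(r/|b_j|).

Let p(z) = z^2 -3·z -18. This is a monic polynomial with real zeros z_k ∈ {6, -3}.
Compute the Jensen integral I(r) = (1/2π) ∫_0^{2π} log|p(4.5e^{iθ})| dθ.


Zeros: -3, 6; r = 4.5.
Inside |z| < r: -3. Outside (|z| ≥ r): 6.
p(0) = -18, so log|p(0)| = log(18) = 2.8904.
Apply Jensen: I(r) = log|p(0)| + Σ_k log(r/|z_k|), summed over zeros inside |z| < r.
  log(r/|z_k|) for z_k = -3: log(4.5/3) = 0.4055
  Outside zeros (6) contribute nothing to the Jensen sum.
Sum over inside zeros: 0.4055.
I(r) = log|p(0)| + (inside sum) = 2.8904 + 0.4055 = 3.2958.
Note: since some zeros are outside |z| ≤ r, the simplified n·log(r) form does NOT apply — only the inside zeros contribute.

I(r) ≈ 3.2958.


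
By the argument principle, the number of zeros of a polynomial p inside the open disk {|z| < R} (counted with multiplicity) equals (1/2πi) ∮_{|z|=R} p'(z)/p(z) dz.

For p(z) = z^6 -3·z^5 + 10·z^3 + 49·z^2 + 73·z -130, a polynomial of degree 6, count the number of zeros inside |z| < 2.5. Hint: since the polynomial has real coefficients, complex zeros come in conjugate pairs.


The zeros of p are: 1, -2, (-1 + 2i), (-1 - 2i), (3 + 2i), (3 - 2i).
Their magnitudes are: 1, 2, 2.236, 2.236, 3.606, 3.606.
Zeros with |z| < R = 2.5: 1, -2, (-1 + 2i), (-1 - 2i).
Count = 4.
By the argument principle, (1/2πi) ∮_{|z|=R} p'(z)/p(z) dz equals exactly this count.

Number of zeros inside |z| < 2.5: 4.


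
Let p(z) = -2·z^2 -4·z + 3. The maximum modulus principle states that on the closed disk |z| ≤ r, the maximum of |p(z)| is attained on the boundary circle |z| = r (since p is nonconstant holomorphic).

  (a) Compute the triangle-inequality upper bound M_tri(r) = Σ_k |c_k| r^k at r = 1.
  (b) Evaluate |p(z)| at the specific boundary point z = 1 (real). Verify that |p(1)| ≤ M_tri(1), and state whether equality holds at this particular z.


Coefficients: c_0 = 3, c_1 = -4, c_2 = -2. Radius r = 1.
Part (a). Triangle bound: M_tri(r) = Σ_k |c_k| r^k
  = |3|·1^0 + |-4|·1^1 + |-2|·1^2
  = 3 + 4 + 2 = 9.
This bounds M(r) := max_{|z|=r} |p(z)| from above; equality holds iff all terms c_k z^k can be made to align in phase at a single z on |z|=r.
Part (b). At z = 1 (real, on the circle |z| = r):
  p(1) = (3)·1^0 + (-4)·1^1 + (-2)·1^2 = -3.
  |p(1)| = 3.
Check: |p(1)| = 3 ≤ 9 = M_tri(1). ✓ Equality does not hold at z = 1 (the coefficients have mixed signs, so the terms do not all align in phase there).

M_tri(1) = 9; |p(1)| = 3; equality at z=1: no.


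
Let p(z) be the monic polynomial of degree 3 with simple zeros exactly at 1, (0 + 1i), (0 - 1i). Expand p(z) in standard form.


The polynomial is p(z) = ∏_{α ∈ S} (z − α), where S = {1, (0 + 1i), (0 - 1i)}.
Expanding the product yields: p(z) = z^3 -z^2 + z -1.
Note conjugate pairs combine to real quadratics: (z − (0+1i))(z − (0−1i)) = z² + 1.
The resulting polynomial has degree 3 and real coefficients as required.

p(z) = z^3 -z^2 + z -1.


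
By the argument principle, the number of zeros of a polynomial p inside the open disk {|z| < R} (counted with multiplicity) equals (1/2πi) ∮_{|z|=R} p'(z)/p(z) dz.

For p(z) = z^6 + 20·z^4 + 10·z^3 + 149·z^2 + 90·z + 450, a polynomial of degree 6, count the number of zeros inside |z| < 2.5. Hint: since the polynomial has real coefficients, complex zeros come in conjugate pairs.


The zeros of p are: (0 + 3i), (0 - 3i), (-1 + 2i), (-1 - 2i), (1 + 3i), (1 - 3i).
Their magnitudes are: 3, 3, 2.236, 2.236, 3.162, 3.162.
Zeros with |z| < R = 2.5: (-1 + 2i), (-1 - 2i).
Count = 2.
By the argument principle, (1/2πi) ∮_{|z|=R} p'(z)/p(z) dz equals exactly this count.

Number of zeros inside |z| < 2.5: 2.


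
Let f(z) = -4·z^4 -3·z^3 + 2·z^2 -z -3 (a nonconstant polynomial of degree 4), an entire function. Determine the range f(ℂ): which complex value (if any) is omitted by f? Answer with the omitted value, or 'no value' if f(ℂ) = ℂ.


Little Picard bounds the complement of f(ℂ) to at most one point.
For every w ∈ ℂ, the equation p(z) − w = 0 is a nonconstant polynomial in z and hence has at least one root by the fundamental theorem of algebra. So p is surjective onto ℂ, omitting no value.

Omitted value: no value.


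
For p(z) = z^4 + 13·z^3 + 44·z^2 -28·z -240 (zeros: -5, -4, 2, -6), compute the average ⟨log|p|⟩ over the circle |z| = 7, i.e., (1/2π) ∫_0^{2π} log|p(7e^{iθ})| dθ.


Zeros: -6, -5, -4, 2; r = 7.
Inside |z| < r: -6, -5, -4, 2. Outside (|z| ≥ r): ∅.
p(0) = -240, so log|p(0)| = log(240) = 5.4806.
Apply Jensen: I(r) = log|p(0)| + Σ_k log(r/|z_k|), summed over zeros inside |z| < r.
  log(r/|z_k|) for z_k = -5: log(7/5) = 0.3365
  log(r/|z_k|) for z_k = -4: log(7/4) = 0.5596
  log(r/|z_k|) for z_k = 2: log(7/2) = 1.2528
  log(r/|z_k|) for z_k = -6: log(7/6) = 0.1542
Sum over inside zeros: 2.3030.
I(r) = log|p(0)| + (inside sum) = 5.4806 + 2.3030 = 7.7836.
Closed form (all zeros inside, monic): I(r) = n·log(r) = 4·log(7) = 7.7836. ✓

I(r) ≈ 7.7836.


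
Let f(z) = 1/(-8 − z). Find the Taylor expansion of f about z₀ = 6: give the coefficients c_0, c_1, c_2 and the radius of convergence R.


Let w = z − z₀, so z = z₀ + w.
Then -8 − z = -8 − (z₀ + w) = (-8 − z₀) − w = -14 − w.
f(z) = 1/(-14 − w) = (1/(-14)) · 1/(1 − w/(-14)) = Σ_{n≥0} w^n / (-14)^(n+1).
So c_n = 1/(-14)^(n+1):
  c_0 = 1/(-14)^1 = -1/14.
  c_1 = 1/(-14)^2 = 1/196.
  c_2 = 1/(-14)^3 = -1/2744.
The series is valid for |w/d| < 1, i.e. |z − z₀| < |d|.
Radius of convergence: R = |-8 − z₀| = |-14| = 14 (distance from z₀ to the singularity z = -8).

c_0 = -1/14, c_1 = 1/196, c_2 = -1/2744; R = 14.


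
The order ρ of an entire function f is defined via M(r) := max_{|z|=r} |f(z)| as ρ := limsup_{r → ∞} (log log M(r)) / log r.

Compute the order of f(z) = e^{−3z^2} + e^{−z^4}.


Each summand is entire of order 2 and 4 respectively (as in the single-exponential case). The order of a sum is at most the max of the orders, so ρ ≤ 4. For the lower bound: on |z|=r choose arg z so that -1z^4 is real positive; then |e^{-1z^4}| = e^{1r^4} while |e^{-3z^2}| ≤ e^{3r^2} = o(e^{1r^4}). So |f| ≥ e^{1r^4}(1 − o(1)) and ρ ≥ 4. Hence ρ = max(2, 4) = 4.
Therefore ρ = 4.

Order ρ = 4.


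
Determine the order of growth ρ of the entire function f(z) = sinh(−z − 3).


sinh(w) is a linear combination of e^{iw} and e^{−iw} (or e^w, e^{−w} in the hyperbolic case), so |sinh(w)| ≤ e^{|w|}. With w = −z − 3, |w| ≤ 1|z| + 3 = 1r + 3 on |z| = r, giving M(r) ≤ e^{1r + 3}, so ρ ≤ 1. On a suitable ray (z = it for sin/cos; z = t for sinh/cosh, t real → ∞), |sinh(−z − 3)| grows like e^{1|t|}/2, so ρ ≥ 1. Hence ρ = 1.
Therefore ρ = 1.

Order ρ = 1.


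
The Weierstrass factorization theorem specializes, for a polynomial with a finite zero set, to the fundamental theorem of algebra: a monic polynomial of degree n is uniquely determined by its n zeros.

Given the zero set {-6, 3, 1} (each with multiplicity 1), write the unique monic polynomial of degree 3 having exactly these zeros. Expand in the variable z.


The polynomial is p(z) = ∏_{α ∈ S} (z − α), where S = {-6, 3, 1}.
Expanding the product yields: p(z) = z^3 + 2·z^2 -21·z + 18.
The resulting polynomial has degree 3 and real coefficients as required.

p(z) = z^3 + 2·z^2 -21·z + 18.


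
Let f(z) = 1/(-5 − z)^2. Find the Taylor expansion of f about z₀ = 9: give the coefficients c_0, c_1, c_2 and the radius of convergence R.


Let w = z − z₀, so z = z₀ + w.
Then -5 − z = -5 − (z₀ + w) = (-5 − z₀) − w = -14 − w.
f(z) = 1/(-14 − w)^2 = (1/(-14)^2) · (1 − w/(-14))^{−2}.
By the binomial series (1−u)^{−2} = Σ_{n≥0} C(n+1, 1) u^n for |u|<1, with u = w/(-14):
  c_n = C(n+1, 1) / (-14)^(n+2).
  c_0 = 1/(-14)^2 = 1/196.
  c_1 = 2/(-14)^3 = -1/1372.
  c_2 = 3/(-14)^4 = 3/38416.
The series is valid for |w/d| < 1, i.e. |z − z₀| < |d|.
Radius of convergence: R = |-5 − z₀| = |-14| = 14 (distance from z₀ to the singularity z = -5).

c_0 = 1/196, c_1 = -1/1372, c_2 = 3/38416; R = 14.


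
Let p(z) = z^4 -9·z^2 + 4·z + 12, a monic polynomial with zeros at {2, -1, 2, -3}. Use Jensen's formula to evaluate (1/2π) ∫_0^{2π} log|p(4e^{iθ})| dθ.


Zeros: -3, -1, 2, 2; r = 4.
Inside |z| < r: -3, -1, 2, 2. Outside (|z| ≥ r): ∅.
p(0) = 12, so log|p(0)| = log(12) = 2.4849.
Apply Jensen: I(r) = log|p(0)| + Σ_k log(r/|z_k|), summed over zeros inside |z| < r.
  log(r/|z_k|) for z_k = 2: log(4/2) = 0.6931
  log(r/|z_k|) for z_k = -1: log(4/1) = 1.3863
  log(r/|z_k|) for z_k = 2: log(4/2) = 0.6931
  log(r/|z_k|) for z_k = -3: log(4/3) = 0.2877
Sum over inside zeros: 3.0603.
I(r) = log|p(0)| + (inside sum) = 2.4849 + 3.0603 = 5.5452.
Closed form (all zeros inside, monic): I(r) = n·log(r) = 4·log(4) = 5.5452. ✓

I(r) ≈ 5.5452.


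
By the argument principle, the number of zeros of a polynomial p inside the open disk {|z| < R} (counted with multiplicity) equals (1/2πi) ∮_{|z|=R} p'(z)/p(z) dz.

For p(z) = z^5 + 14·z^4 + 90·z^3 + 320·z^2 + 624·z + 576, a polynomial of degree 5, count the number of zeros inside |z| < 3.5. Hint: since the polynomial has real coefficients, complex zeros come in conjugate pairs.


The zeros of p are: (-3 + 3i), (-3 - 3i), -4, (-2 + 2i), (-2 - 2i).
Their magnitudes are: 4.243, 4.243, 4, 2.828, 2.828.
Zeros with |z| < R = 3.5: (-2 + 2i), (-2 - 2i).
Count = 2.
By the argument principle, (1/2πi) ∮_{|z|=R} p'(z)/p(z) dz equals exactly this count.

Number of zeros inside |z| < 3.5: 2.


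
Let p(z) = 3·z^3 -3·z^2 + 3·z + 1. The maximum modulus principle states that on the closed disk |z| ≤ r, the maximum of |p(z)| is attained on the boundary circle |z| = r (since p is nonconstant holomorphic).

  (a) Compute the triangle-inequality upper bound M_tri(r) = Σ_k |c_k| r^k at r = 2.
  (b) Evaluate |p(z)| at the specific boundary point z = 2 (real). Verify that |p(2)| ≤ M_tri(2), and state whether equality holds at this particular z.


Coefficients: c_0 = 1, c_1 = 3, c_2 = -3, c_3 = 3. Radius r = 2.
Part (a). Triangle bound: M_tri(r) = Σ_k |c_k| r^k
  = |1|·2^0 + |3|·2^1 + |-3|·2^2 + |3|·2^3
  = 1 + 6 + 12 + 24 = 43.
This bounds M(r) := max_{|z|=r} |p(z)| from above; equality holds iff all terms c_k z^k can be made to align in phase at a single z on |z|=r.
Part (b). At z = 2 (real, on the circle |z| = r):
  p(2) = (1)·2^0 + (3)·2^1 + (-3)·2^2 + (3)·2^3 = 19.
  |p(2)| = 19.
Check: |p(2)| = 19 ≤ 43 = M_tri(2). ✓ Equality does not hold at z = 2 (the coefficients have mixed signs, so the terms do not all align in phase there).

M_tri(2) = 43; |p(2)| = 19; equality at z=2: no.


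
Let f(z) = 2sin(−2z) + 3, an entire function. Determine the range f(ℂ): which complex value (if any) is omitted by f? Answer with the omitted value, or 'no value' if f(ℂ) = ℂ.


Little Picard bounds the complement of f(ℂ) to at most one point.
sin is entire and surjective onto ℂ: for every w ∈ ℂ, sin(ζ) = w has a solution ζ ∈ ℂ (e.g., via the complex inverse arcsin). With ζ = −2z this gives z = ζ/(-2). Then 2·sin(−2z) takes every value in 2·ℂ = ℂ, and adding 3 is a bijection of ℂ. So f is surjective and omits no value. (Note: only on the real line is sin bounded by [−1, 1].)

Omitted value: no value.


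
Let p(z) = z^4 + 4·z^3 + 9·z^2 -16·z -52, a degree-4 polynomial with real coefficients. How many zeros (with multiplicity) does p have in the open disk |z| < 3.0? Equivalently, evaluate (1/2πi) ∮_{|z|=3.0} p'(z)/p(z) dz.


The zeros of p are: -2, 2, (-2 + 3i), (-2 - 3i).
Their magnitudes are: 2, 2, 3.606, 3.606.
Zeros with |z| < R = 3.0: -2, 2.
Count = 2.
By the argument principle, (1/2πi) ∮_{|z|=R} p'(z)/p(z) dz equals exactly this count.

Number of zeros inside |z| < 3.0: 2.


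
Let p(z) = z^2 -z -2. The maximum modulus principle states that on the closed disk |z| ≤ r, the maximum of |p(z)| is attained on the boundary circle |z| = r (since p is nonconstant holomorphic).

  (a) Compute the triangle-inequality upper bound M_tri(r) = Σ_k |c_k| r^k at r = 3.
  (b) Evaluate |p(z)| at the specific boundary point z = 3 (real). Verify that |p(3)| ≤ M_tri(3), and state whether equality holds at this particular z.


Coefficients: c_0 = -2, c_1 = -1, c_2 = 1. Radius r = 3.
Part (a). Triangle bound: M_tri(r) = Σ_k |c_k| r^k
  = |-2|·3^0 + |-1|·3^1 + |1|·3^2
  = 2 + 3 + 9 = 14.
This bounds M(r) := max_{|z|=r} |p(z)| from above; equality holds iff all terms c_k z^k can be made to align in phase at a single z on |z|=r.
Part (b). At z = 3 (real, on the circle |z| = r):
  p(3) = (-2)·3^0 + (-1)·3^1 + (1)·3^2 = 4.
  |p(3)| = 4.
Check: |p(3)| = 4 ≤ 14 = M_tri(3). ✓ Equality does not hold at z = 3 (the coefficients have mixed signs, so the terms do not all align in phase there).

M_tri(3) = 14; |p(3)| = 4; equality at z=3: no.


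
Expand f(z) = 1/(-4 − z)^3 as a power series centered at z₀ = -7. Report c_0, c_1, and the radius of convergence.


Let w = z − z₀, so z = z₀ + w.
Then -4 − z = -4 − (z₀ + w) = (-4 − z₀) − w = 3 − w.
f(z) = 1/(3 − w)^3 = (1/(3)^3) · (1 − w/(3))^{−3}.
By the binomial series (1−u)^{−3} = Σ_{n≥0} C(n+2, 2) u^n for |u|<1, with u = w/(3):
  c_n = C(n+2, 2) / (3)^(n+3).
  c_0 = 1/(3)^3 = 1/27.
  c_1 = 3/(3)^4 = 1/27.
The series is valid for |w/d| < 1, i.e. |z − z₀| < |d|.
Radius of convergence: R = |-4 − z₀| = |3| = 3 (distance from z₀ to the singularity z = -4).

c_0 = 1/27, c_1 = 1/27; R = 3.


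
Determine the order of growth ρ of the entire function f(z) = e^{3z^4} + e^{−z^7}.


Each summand is entire of order 4 and 7 respectively (as in the single-exponential case). The order of a sum is at most the max of the orders, so ρ ≤ 7. For the lower bound: on |z|=r choose arg z so that -1z^7 is real positive; then |e^{-1z^7}| = e^{1r^7} while |e^{3z^4}| ≤ e^{3r^4} = o(e^{1r^7}). So |f| ≥ e^{1r^7}(1 − o(1)) and ρ ≥ 7. Hence ρ = max(4, 7) = 7.
Therefore ρ = 7.

Order ρ = 7.


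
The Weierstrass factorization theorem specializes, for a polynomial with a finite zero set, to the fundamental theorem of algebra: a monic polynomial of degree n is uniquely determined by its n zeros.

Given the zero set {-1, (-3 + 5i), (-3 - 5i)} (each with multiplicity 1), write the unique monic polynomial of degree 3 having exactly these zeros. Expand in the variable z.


The polynomial is p(z) = ∏_{α ∈ S} (z − α), where S = {-1, (-3 + 5i), (-3 - 5i)}.
Expanding the product yields: p(z) = z^3 + 7·z^2 + 40·z + 34.
Note conjugate pairs combine to real quadratics: (z − (-3+5i))(z − (-3−5i)) = z² + 6z + 34.
The resulting polynomial has degree 3 and real coefficients as required.

p(z) = z^3 + 7·z^2 + 40·z + 34.


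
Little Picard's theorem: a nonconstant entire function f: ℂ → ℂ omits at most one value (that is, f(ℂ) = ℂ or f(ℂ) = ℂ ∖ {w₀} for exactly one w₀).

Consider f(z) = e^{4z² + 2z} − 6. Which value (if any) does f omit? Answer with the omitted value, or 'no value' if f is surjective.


Little Picard bounds the complement of f(ℂ) to at most one point.
The exponent g(z) = 4z² + 2z is a nonconstant polynomial, hence surjective onto ℂ. So e^{g(z)} takes every value in {e^w : w ∈ ℂ} = ℂ ∖ {0}. Adding -6 shifts the range to ℂ ∖ {-6}. f omits exactly -6.

Omitted value: -6.


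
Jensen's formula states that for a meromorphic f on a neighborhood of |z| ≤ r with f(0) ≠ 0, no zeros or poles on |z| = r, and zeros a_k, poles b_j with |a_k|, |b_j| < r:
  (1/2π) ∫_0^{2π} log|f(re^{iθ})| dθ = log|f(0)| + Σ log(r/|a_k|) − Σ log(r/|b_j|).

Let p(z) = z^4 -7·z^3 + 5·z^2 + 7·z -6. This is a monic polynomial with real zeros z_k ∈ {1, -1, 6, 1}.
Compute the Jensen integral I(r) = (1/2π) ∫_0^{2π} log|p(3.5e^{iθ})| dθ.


Zeros: -1, 1, 1, 6; r = 3.5.
Inside |z| < r: -1, 1, 1. Outside (|z| ≥ r): 6.
p(0) = -6, so log|p(0)| = log(6) = 1.7918.
Apply Jensen: I(r) = log|p(0)| + Σ_k log(r/|z_k|), summed over zeros inside |z| < r.
  log(r/|z_k|) for z_k = 1: log(3.5/1) = 1.2528
  log(r/|z_k|) for z_k = -1: log(3.5/1) = 1.2528
  log(r/|z_k|) for z_k = 1: log(3.5/1) = 1.2528
  Outside zeros (6) contribute nothing to the Jensen sum.
Sum over inside zeros: 3.7583.
I(r) = log|p(0)| + (inside sum) = 1.7918 + 3.7583 = 5.5500.
Note: since some zeros are outside |z| ≤ r, the simplified n·log(r) form does NOT apply — only the inside zeros contribute.

I(r) ≈ 5.5500.


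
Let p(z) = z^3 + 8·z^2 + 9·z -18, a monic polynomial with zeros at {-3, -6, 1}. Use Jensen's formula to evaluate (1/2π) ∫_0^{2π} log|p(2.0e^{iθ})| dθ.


Zeros: -6, -3, 1; r = 2.0.
Inside |z| < r: 1. Outside (|z| ≥ r): -6, -3.
p(0) = -18, so log|p(0)| = log(18) = 2.8904.
Apply Jensen: I(r) = log|p(0)| + Σ_k log(r/|z_k|), summed over zeros inside |z| < r.
  log(r/|z_k|) for z_k = 1: log(2.0/1) = 0.6931
  Outside zeros (-6, -3) contribute nothing to the Jensen sum.
Sum over inside zeros: 0.6931.
I(r) = log|p(0)| + (inside sum) = 2.8904 + 0.6931 = 3.5835.
Note: since some zeros are outside |z| ≤ r, the simplified n·log(r) form does NOT apply — only the inside zeros contribute.

I(r) ≈ 3.5835.


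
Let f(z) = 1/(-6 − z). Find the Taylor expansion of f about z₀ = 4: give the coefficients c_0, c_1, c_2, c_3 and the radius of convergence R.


Let w = z − z₀, so z = z₀ + w.
Then -6 − z = -6 − (z₀ + w) = (-6 − z₀) − w = -10 − w.
f(z) = 1/(-10 − w) = (1/(-10)) · 1/(1 − w/(-10)) = Σ_{n≥0} w^n / (-10)^(n+1).
So c_n = 1/(-10)^(n+1):
  c_0 = 1/(-10)^1 = -1/10.
  c_1 = 1/(-10)^2 = 1/100.
  c_2 = 1/(-10)^3 = -1/1000.
  c_3 = 1/(-10)^4 = 1/10000.
The series is valid for |w/d| < 1, i.e. |z − z₀| < |d|.
Radius of convergence: R = |-6 − z₀| = |-10| = 10 (distance from z₀ to the singularity z = -6).

c_0 = -1/10, c_1 = 1/100, c_2 = -1/1000, c_3 = 1/10000; R = 10.


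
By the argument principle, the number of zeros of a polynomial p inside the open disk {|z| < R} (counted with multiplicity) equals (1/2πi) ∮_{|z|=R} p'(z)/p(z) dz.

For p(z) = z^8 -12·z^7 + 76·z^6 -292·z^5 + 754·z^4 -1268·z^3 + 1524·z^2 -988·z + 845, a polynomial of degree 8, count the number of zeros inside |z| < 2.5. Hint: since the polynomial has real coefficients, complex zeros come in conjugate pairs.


The zeros of p are: (2 + 3i), (2 - 3i), (1 + 2i), (1 - 2i), (0 + 1i), (0 - 1i), (3 + 2i), (3 - 2i).
Their magnitudes are: 3.606, 3.606, 2.236, 2.236, 1, 1, 3.606, 3.606.
Zeros with |z| < R = 2.5: (1 + 2i), (1 - 2i), (0 + 1i), (0 - 1i).
Count = 4.
By the argument principle, (1/2πi) ∮_{|z|=R} p'(z)/p(z) dz equals exactly this count.

Number of zeros inside |z| < 2.5: 4.


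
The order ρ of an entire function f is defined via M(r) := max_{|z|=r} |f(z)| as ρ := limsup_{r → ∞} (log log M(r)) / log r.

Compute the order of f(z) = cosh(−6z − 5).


cosh(w) is a linear combination of e^{iw} and e^{−iw} (or e^w, e^{−w} in the hyperbolic case), so |cosh(w)| ≤ e^{|w|}. With w = −6z − 5, |w| ≤ 6|z| + 5 = 6r + 5 on |z| = r, giving M(r) ≤ e^{6r + 5}, so ρ ≤ 1. On a suitable ray (z = it for sin/cos; z = t for sinh/cosh, t real → ∞), |cosh(−6z − 5)| grows like e^{6|t|}/2, so ρ ≥ 1. Hence ρ = 1.
Therefore ρ = 1.

Order ρ = 1.


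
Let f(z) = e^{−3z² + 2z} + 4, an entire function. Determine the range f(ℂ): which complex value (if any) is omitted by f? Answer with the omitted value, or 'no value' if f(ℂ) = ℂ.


Little Picard bounds the complement of f(ℂ) to at most one point.
The exponent g(z) = −3z² + 2z is a nonconstant polynomial, hence surjective onto ℂ. So e^{g(z)} takes every value in {e^w : w ∈ ℂ} = ℂ ∖ {0}. Adding 4 shifts the range to ℂ ∖ {4}. f omits exactly 4.

Omitted value: 4.


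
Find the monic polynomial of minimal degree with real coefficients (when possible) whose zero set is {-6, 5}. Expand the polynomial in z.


The polynomial is p(z) = ∏_{α ∈ S} (z − α), where S = {-6, 5}.
Expanding the product yields: p(z) = z^2 + z -30.
The resulting polynomial has degree 2 and real coefficients as required.

p(z) = z^2 + z -30.


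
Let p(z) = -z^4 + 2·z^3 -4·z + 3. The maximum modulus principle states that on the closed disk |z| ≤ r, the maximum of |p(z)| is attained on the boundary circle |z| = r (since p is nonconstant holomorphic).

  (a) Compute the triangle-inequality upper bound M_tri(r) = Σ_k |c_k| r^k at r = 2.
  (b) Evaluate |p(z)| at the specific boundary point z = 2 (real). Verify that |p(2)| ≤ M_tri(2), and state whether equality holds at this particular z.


Coefficients: c_0 = 3, c_1 = -4, c_2 = 0, c_3 = 2, c_4 = -1. Radius r = 2.
Part (a). Triangle bound: M_tri(r) = Σ_k |c_k| r^k
  = |3|·2^0 + |-4|·2^1 + |0|·2^2 + |2|·2^3 + |-1|·2^4
  = 3 + 8 + 0 + 16 + 16 = 43.
This bounds M(r) := max_{|z|=r} |p(z)| from above; equality holds iff all terms c_k z^k can be made to align in phase at a single z on |z|=r.
Part (b). At z = 2 (real, on the circle |z| = r):
  p(2) = (3)·2^0 + (-4)·2^1 + (0)·2^2 + (2)·2^3 + (-1)·2^4 = -5.
  |p(2)| = 5.
Check: |p(2)| = 5 ≤ 43 = M_tri(2). ✓ Equality does not hold at z = 2 (the coefficients have mixed signs, so the terms do not all align in phase there).

M_tri(2) = 43; |p(2)| = 5; equality at z=2: no.


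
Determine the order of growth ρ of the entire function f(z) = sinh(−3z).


sinh(w) is a linear combination of e^{iw} and e^{−iw} (or e^w, e^{−w} in the hyperbolic case), so |sinh(w)| ≤ e^{|w|}. With w = −3z, |w| ≤ 3|z| + 0 = 3r + 0 on |z| = r, giving M(r) ≤ e^{3r + 0}, so ρ ≤ 1. On a suitable ray (z = it for sin/cos; z = t for sinh/cosh, t real → ∞), |sinh(−3z)| grows like e^{3|t|}/2, so ρ ≥ 1. Hence ρ = 1.
Therefore ρ = 1.

Order ρ = 1.


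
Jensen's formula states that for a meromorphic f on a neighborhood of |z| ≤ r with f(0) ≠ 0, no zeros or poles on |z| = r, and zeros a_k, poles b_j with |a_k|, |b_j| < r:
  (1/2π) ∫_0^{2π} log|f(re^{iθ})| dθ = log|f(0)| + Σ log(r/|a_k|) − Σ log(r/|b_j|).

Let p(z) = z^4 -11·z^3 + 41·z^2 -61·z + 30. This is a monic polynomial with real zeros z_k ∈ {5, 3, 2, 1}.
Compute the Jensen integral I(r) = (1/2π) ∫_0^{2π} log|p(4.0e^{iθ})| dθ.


Zeros: 1, 2, 3, 5; r = 4.0.
Inside |z| < r: 1, 2, 3. Outside (|z| ≥ r): 5.
p(0) = 30, so log|p(0)| = log(30) = 3.4012.
Apply Jensen: I(r) = log|p(0)| + Σ_k log(r/|z_k|), summed over zeros inside |z| < r.
  log(r/|z_k|) for z_k = 3: log(4.0/3) = 0.2877
  log(r/|z_k|) for z_k = 2: log(4.0/2) = 0.6931
  log(r/|z_k|) for z_k = 1: log(4.0/1) = 1.3863
  Outside zeros (5) contribute nothing to the Jensen sum.
Sum over inside zeros: 2.3671.
I(r) = log|p(0)| + (inside sum) = 3.4012 + 2.3671 = 5.7683.
Note: since some zeros are outside |z| ≤ r, the simplified n·log(r) form does NOT apply — only the inside zeros contribute.

I(r) ≈ 5.7683.


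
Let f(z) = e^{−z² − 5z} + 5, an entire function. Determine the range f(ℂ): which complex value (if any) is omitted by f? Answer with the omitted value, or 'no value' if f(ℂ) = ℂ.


Little Picard bounds the complement of f(ℂ) to at most one point.
The exponent g(z) = −z² − 5z is a nonconstant polynomial, hence surjective onto ℂ. So e^{g(z)} takes every value in {e^w : w ∈ ℂ} = ℂ ∖ {0}. Adding 5 shifts the range to ℂ ∖ {5}. f omits exactly 5.

Omitted value: 5.


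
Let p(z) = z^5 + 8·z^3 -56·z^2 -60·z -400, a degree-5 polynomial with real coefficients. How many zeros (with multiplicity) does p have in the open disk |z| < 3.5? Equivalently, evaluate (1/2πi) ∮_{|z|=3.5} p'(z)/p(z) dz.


The zeros of p are: (-1 + 3i), (-1 - 3i), (-1 + 3i), (-1 - 3i), 4.
Their magnitudes are: 3.162, 3.162, 3.162, 3.162, 4.
Zeros with |z| < R = 3.5: (-1 + 3i), (-1 - 3i), (-1 + 3i), (-1 - 3i).
Count = 4.
By the argument principle, (1/2πi) ∮_{|z|=R} p'(z)/p(z) dz equals exactly this count.

Number of zeros inside |z| < 3.5: 4.


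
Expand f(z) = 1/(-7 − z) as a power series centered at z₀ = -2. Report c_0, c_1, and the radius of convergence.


Let w = z − z₀, so z = z₀ + w.
Then -7 − z = -7 − (z₀ + w) = (-7 − z₀) − w = -5 − w.
f(z) = 1/(-5 − w) = (1/(-5)) · 1/(1 − w/(-5)) = Σ_{n≥0} w^n / (-5)^(n+1).
So c_n = 1/(-5)^(n+1):
  c_0 = 1/(-5)^1 = -1/5.
  c_1 = 1/(-5)^2 = 1/25.
The series is valid for |w/d| < 1, i.e. |z − z₀| < |d|.
Radius of convergence: R = |-7 − z₀| = |-5| = 5 (distance from z₀ to the singularity z = -7).

c_0 = -1/5, c_1 = 1/25; R = 5.


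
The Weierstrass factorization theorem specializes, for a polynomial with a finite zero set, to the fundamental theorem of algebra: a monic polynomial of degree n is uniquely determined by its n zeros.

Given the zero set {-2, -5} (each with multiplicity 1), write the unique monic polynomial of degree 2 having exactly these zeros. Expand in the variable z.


The polynomial is p(z) = ∏_{α ∈ S} (z − α), where S = {-2, -5}.
Expanding the product yields: p(z) = z^2 + 7·z + 10.
The resulting polynomial has degree 2 and real coefficients as required.

p(z) = z^2 + 7·z + 10.


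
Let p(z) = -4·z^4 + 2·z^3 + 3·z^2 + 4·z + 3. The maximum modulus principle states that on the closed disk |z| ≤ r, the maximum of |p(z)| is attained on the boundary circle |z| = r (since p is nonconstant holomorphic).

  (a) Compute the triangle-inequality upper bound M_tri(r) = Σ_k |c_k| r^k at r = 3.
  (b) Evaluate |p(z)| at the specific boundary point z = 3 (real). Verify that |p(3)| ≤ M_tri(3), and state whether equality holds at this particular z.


Coefficients: c_0 = 3, c_1 = 4, c_2 = 3, c_3 = 2, c_4 = -4. Radius r = 3.
Part (a). Triangle bound: M_tri(r) = Σ_k |c_k| r^k
  = |3|·3^0 + |4|·3^1 + |3|·3^2 + |2|·3^3 + |-4|·3^4
  = 3 + 12 + 27 + 54 + 324 = 420.
This bounds M(r) := max_{|z|=r} |p(z)| from above; equality holds iff all terms c_k z^k can be made to align in phase at a single z on |z|=r.
Part (b). At z = 3 (real, on the circle |z| = r):
  p(3) = (3)·3^0 + (4)·3^1 + (3)·3^2 + (2)·3^3 + (-4)·3^4 = -228.
  |p(3)| = 228.
Check: |p(3)| = 228 ≤ 420 = M_tri(3). ✓ Equality does not hold at z = 3 (the coefficients have mixed signs, so the terms do not all align in phase there).

M_tri(3) = 420; |p(3)| = 228; equality at z=3: no.


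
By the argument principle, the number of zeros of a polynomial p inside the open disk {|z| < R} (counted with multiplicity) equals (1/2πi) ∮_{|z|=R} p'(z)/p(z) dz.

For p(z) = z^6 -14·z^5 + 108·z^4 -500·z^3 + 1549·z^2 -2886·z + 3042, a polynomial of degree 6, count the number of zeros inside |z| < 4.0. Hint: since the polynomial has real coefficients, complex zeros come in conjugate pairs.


The zeros of p are: (2 + 3i), (2 - 3i), (2 + 3i), (2 - 3i), (3 + 3i), (3 - 3i).
Their magnitudes are: 3.606, 3.606, 3.606, 3.606, 4.243, 4.243.
Zeros with |z| < R = 4.0: (2 + 3i), (2 - 3i), (2 + 3i), (2 - 3i).
Count = 4.
By the argument principle, (1/2πi) ∮_{|z|=R} p'(z)/p(z) dz equals exactly this count.

Number of zeros inside |z| < 4.0: 4.


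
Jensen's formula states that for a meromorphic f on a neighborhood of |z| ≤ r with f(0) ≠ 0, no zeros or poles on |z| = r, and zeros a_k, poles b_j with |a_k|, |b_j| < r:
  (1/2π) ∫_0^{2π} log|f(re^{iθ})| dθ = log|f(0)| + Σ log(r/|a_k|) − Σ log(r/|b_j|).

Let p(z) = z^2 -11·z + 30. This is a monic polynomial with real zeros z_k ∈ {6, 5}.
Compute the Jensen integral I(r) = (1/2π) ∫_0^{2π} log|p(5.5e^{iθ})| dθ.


Zeros: 5, 6; r = 5.5.
Inside |z| < r: 5. Outside (|z| ≥ r): 6.
p(0) = 30, so log|p(0)| = log(30) = 3.4012.
Apply Jensen: I(r) = log|p(0)| + Σ_k log(r/|z_k|), summed over zeros inside |z| < r.
  log(r/|z_k|) for z_k = 5: log(5.5/5) = 0.0953
  Outside zeros (6) contribute nothing to the Jensen sum.
Sum over inside zeros: 0.0953.
I(r) = log|p(0)| + (inside sum) = 3.4012 + 0.0953 = 3.4965.
Note: since some zeros are outside |z| ≤ r, the simplified n·log(r) form does NOT apply — only the inside zeros contribute.

I(r) ≈ 3.4965.


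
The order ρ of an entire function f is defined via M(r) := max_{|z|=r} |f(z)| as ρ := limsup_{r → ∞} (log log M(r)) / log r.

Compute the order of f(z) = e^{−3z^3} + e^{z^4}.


Each summand is entire of order 3 and 4 respectively (as in the single-exponential case). The order of a sum is at most the max of the orders, so ρ ≤ 4. For the lower bound: on |z|=r choose arg z so that 1z^4 is real positive; then |e^{1z^4}| = e^{1r^4} while |e^{-3z^3}| ≤ e^{3r^3} = o(e^{1r^4}). So |f| ≥ e^{1r^4}(1 − o(1)) and ρ ≥ 4. Hence ρ = max(3, 4) = 4.
Therefore ρ = 4.

Order ρ = 4.


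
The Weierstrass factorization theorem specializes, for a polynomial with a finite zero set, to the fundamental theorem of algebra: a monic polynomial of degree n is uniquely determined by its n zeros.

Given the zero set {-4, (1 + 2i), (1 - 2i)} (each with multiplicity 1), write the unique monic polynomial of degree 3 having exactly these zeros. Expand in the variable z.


The polynomial is p(z) = ∏_{α ∈ S} (z − α), where S = {-4, (1 + 2i), (1 - 2i)}.
Expanding the product yields: p(z) = z^3 + 2·z^2 -3·z + 20.
Note conjugate pairs combine to real quadratics: (z − (1+2i))(z − (1−2i)) = z² − 2z + 5.
The resulting polynomial has degree 3 and real coefficients as required.

p(z) = z^3 + 2·z^2 -3·z + 20.


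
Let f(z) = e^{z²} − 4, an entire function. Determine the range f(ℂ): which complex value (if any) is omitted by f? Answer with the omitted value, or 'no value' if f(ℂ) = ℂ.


Little Picard bounds the complement of f(ℂ) to at most one point.
The exponent g(z) = z² is a nonconstant polynomial, hence surjective onto ℂ. So e^{g(z)} takes every value in {e^w : w ∈ ℂ} = ℂ ∖ {0}. Adding -4 shifts the range to ℂ ∖ {-4}. f omits exactly -4.

Omitted value: -4.


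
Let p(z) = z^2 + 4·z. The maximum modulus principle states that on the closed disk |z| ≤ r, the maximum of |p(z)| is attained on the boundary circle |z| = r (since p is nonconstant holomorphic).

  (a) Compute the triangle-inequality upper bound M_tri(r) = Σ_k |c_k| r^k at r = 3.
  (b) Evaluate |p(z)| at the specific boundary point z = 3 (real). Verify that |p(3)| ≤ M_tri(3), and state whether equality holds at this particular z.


Coefficients: c_0 = 0, c_1 = 4, c_2 = 1. Radius r = 3.
Part (a). Triangle bound: M_tri(r) = Σ_k |c_k| r^k
  = |0|·3^0 + |4|·3^1 + |1|·3^2
  = 0 + 12 + 9 = 21.
This bounds M(r) := max_{|z|=r} |p(z)| from above; equality holds iff all terms c_k z^k can be made to align in phase at a single z on |z|=r.
Part (b). At z = 3 (real, on the circle |z| = r):
  p(3) = (0)·3^0 + (4)·3^1 + (1)·3^2 = 21.
  |p(3)| = 21.
Since all nonzero coefficients share the same sign, |p(3)| = 21 = M_tri(3); the triangle bound is attained at z = 3, so in fact M(r) = 21.

M_tri(3) = 21; |p(3)| = 21; equality at z=3: yes.


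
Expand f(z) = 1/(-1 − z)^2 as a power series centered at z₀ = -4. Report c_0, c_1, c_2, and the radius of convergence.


Let w = z − z₀, so z = z₀ + w.
Then -1 − z = -1 − (z₀ + w) = (-1 − z₀) − w = 3 − w.
f(z) = 1/(3 − w)^2 = (1/(3)^2) · (1 − w/(3))^{−2}.
By the binomial series (1−u)^{−2} = Σ_{n≥0} C(n+1, 1) u^n for |u|<1, with u = w/(3):
  c_n = C(n+1, 1) / (3)^(n+2).
  c_0 = 1/(3)^2 = 1/9.
  c_1 = 2/(3)^3 = 2/27.
  c_2 = 3/(3)^4 = 1/27.
The series is valid for |w/d| < 1, i.e. |z − z₀| < |d|.
Radius of convergence: R = |-1 − z₀| = |3| = 3 (distance from z₀ to the singularity z = -1).

c_0 = 1/9, c_1 = 2/27, c_2 = 1/27; R = 3.


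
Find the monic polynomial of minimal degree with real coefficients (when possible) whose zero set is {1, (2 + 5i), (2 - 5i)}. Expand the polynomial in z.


The polynomial is p(z) = ∏_{α ∈ S} (z − α), where S = {1, (2 + 5i), (2 - 5i)}.
Expanding the product yields: p(z) = z^3 -5·z^2 + 33·z -29.
Note conjugate pairs combine to real quadratics: (z − (2+5i))(z − (2−5i)) = z² − 4z + 29.
The resulting polynomial has degree 3 and real coefficients as required.

p(z) = z^3 -5·z^2 + 33·z -29.


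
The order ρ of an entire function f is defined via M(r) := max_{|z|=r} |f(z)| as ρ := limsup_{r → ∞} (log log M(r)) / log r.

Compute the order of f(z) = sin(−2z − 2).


sin(w) is a linear combination of e^{iw} and e^{−iw} (or e^w, e^{−w} in the hyperbolic case), so |sin(w)| ≤ e^{|w|}. With w = −2z − 2, |w| ≤ 2|z| + 2 = 2r + 2 on |z| = r, giving M(r) ≤ e^{2r + 2}, so ρ ≤ 1. On a suitable ray (z = it for sin/cos; z = t for sinh/cosh, t real → ∞), |sin(−2z − 2)| grows like e^{2|t|}/2, so ρ ≥ 1. Hence ρ = 1.
Therefore ρ = 1.

Order ρ = 1.


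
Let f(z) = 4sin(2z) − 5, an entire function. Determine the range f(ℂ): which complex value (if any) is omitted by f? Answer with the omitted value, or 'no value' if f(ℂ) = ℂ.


Little Picard bounds the complement of f(ℂ) to at most one point.
sin is entire and surjective onto ℂ: for every w ∈ ℂ, sin(ζ) = w has a solution ζ ∈ ℂ (e.g., via the complex inverse arcsin). With ζ = 2z this gives z = ζ/(2). Then 4·sin(2z) takes every value in 4·ℂ = ℂ, and adding -5 is a bijection of ℂ. So f is surjective and omits no value. (Note: only on the real line is sin bounded by [−1, 1].)

Omitted value: no value.


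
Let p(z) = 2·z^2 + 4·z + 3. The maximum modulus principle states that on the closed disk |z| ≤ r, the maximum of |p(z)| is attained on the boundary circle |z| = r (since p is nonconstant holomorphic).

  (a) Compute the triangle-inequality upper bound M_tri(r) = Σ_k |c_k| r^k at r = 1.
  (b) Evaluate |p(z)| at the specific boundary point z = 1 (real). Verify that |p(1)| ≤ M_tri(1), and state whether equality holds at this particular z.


Coefficients: c_0 = 3, c_1 = 4, c_2 = 2. Radius r = 1.
Part (a). Triangle bound: M_tri(r) = Σ_k |c_k| r^k
  = |3|·1^0 + |4|·1^1 + |2|·1^2
  = 3 + 4 + 2 = 9.
This bounds M(r) := max_{|z|=r} |p(z)| from above; equality holds iff all terms c_k z^k can be made to align in phase at a single z on |z|=r.
Part (b). At z = 1 (real, on the circle |z| = r):
  p(1) = (3)·1^0 + (4)·1^1 + (2)·1^2 = 9.
  |p(1)| = 9.
Since all nonzero coefficients share the same sign, |p(1)| = 9 = M_tri(1); the triangle bound is attained at z = 1, so in fact M(r) = 9.

M_tri(1) = 9; |p(1)| = 9; equality at z=1: yes.


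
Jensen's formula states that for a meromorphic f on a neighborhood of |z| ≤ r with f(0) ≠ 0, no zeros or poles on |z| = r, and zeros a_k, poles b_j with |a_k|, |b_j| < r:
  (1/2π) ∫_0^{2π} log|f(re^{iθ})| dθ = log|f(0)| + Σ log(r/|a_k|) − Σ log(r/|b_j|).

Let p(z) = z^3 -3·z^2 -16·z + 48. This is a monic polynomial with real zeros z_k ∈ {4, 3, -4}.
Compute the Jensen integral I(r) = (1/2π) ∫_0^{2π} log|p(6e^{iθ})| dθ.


Zeros: -4, 3, 4; r = 6.
Inside |z| < r: -4, 3, 4. Outside (|z| ≥ r): ∅.
p(0) = 48, so log|p(0)| = log(48) = 3.8712.
Apply Jensen: I(r) = log|p(0)| + Σ_k log(r/|z_k|), summed over zeros inside |z| < r.
  log(r/|z_k|) for z_k = 4: log(6/4) = 0.4055
  log(r/|z_k|) for z_k = 3: log(6/3) = 0.6931
  log(r/|z_k|) for z_k = -4: log(6/4) = 0.4055
Sum over inside zeros: 1.5041.
I(r) = log|p(0)| + (inside sum) = 3.8712 + 1.5041 = 5.3753.
Closed form (all zeros inside, monic): I(r) = n·log(r) = 3·log(6) = 5.3753. ✓

I(r) ≈ 5.3753.


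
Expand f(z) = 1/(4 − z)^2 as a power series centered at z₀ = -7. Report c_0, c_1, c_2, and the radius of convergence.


Let w = z − z₀, so z = z₀ + w.
Then 4 − z = 4 − (z₀ + w) = (4 − z₀) − w = 11 − w.
f(z) = 1/(11 − w)^2 = (1/(11)^2) · (1 − w/(11))^{−2}.
By the binomial series (1−u)^{−2} = Σ_{n≥0} C(n+1, 1) u^n for |u|<1, with u = w/(11):
  c_n = C(n+1, 1) / (11)^(n+2).
  c_0 = 1/(11)^2 = 1/121.
  c_1 = 2/(11)^3 = 2/1331.
  c_2 = 3/(11)^4 = 3/14641.
The series is valid for |w/d| < 1, i.e. |z − z₀| < |d|.
Radius of convergence: R = |4 − z₀| = |11| = 11 (distance from z₀ to the singularity z = 4).

c_0 = 1/121, c_1 = 2/1331, c_2 = 3/14641; R = 11.


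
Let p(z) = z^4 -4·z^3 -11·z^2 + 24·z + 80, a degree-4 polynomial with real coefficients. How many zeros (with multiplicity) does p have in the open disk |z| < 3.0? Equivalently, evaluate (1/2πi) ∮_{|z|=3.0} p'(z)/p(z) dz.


The zeros of p are: (-2 + 1i), (-2 - 1i), 4, 4.
Their magnitudes are: 2.236, 2.236, 4, 4.
Zeros with |z| < R = 3.0: (-2 + 1i), (-2 - 1i).
Count = 2.
By the argument principle, (1/2πi) ∮_{|z|=R} p'(z)/p(z) dz equals exactly this count.

Number of zeros inside |z| < 3.0: 2.


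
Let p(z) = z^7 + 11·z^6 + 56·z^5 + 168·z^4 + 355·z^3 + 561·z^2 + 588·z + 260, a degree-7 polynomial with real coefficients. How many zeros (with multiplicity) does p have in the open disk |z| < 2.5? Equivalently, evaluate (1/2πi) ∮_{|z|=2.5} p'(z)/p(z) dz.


The zeros of p are: -1, (-3 + 2i), (-3 - 2i), (-2 + 1i), (-2 - 1i), (0 + 2i), (0 - 2i).
Their magnitudes are: 1, 3.606, 3.606, 2.236, 2.236, 2, 2.
Zeros with |z| < R = 2.5: -1, (-2 + 1i), (-2 - 1i), (0 + 2i), (0 - 2i).
Count = 5.
By the argument principle, (1/2πi) ∮_{|z|=R} p'(z)/p(z) dz equals exactly this count.

Number of zeros inside |z| < 2.5: 5.


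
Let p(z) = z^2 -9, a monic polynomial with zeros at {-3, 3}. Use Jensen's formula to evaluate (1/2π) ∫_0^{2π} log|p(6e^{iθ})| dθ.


Zeros: -3, 3; r = 6.
Inside |z| < r: -3, 3. Outside (|z| ≥ r): ∅.
p(0) = -9, so log|p(0)| = log(9) = 2.1972.
Apply Jensen: I(r) = log|p(0)| + Σ_k log(r/|z_k|), summed over zeros inside |z| < r.
  log(r/|z_k|) for z_k = -3: log(6/3) = 0.6931
  log(r/|z_k|) for z_k = 3: log(6/3) = 0.6931
Sum over inside zeros: 1.3863.
I(r) = log|p(0)| + (inside sum) = 2.1972 + 1.3863 = 3.5835.
Closed form (all zeros inside, monic): I(r) = n·log(r) = 2·log(6) = 3.5835. ✓

I(r) ≈ 3.5835.


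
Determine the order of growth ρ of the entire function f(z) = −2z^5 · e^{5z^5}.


M(r) = max_{|z|=r} |-2|·|z|^5·|e^{5z^5}| = 2·r^5 · e^{5r^5} (the factors attain their maxima compatibly on |z|=r). Then log M(r) = log 2 + 5·log r + 5r^5, dominated by the last term, so log log M(r) ~ 5·log r. The polynomial factor -2z^5 contributes only a log r term and does not affect the order. ρ = 5.
Therefore ρ = 5.

Order ρ = 5.


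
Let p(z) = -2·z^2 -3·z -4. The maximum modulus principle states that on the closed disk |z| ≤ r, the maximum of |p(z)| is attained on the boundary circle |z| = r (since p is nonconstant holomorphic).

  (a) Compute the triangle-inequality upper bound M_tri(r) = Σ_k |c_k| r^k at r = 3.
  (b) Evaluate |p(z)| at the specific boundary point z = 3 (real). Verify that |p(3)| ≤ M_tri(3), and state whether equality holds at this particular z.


Coefficients: c_0 = -4, c_1 = -3, c_2 = -2. Radius r = 3.
Part (a). Triangle bound: M_tri(r) = Σ_k |c_k| r^k
  = |-4|·3^0 + |-3|·3^1 + |-2|·3^2
  = 4 + 9 + 18 = 31.
This bounds M(r) := max_{|z|=r} |p(z)| from above; equality holds iff all terms c_k z^k can be made to align in phase at a single z on |z|=r.
Part (b). At z = 3 (real, on the circle |z| = r):
  p(3) = (-4)·3^0 + (-3)·3^1 + (-2)·3^2 = -31.
  |p(3)| = 31.
Since all nonzero coefficients share the same sign, |p(3)| = 31 = M_tri(3); the triangle bound is attained at z = 3, so in fact M(r) = 31.

M_tri(3) = 31; |p(3)| = 31; equality at z=3: yes.
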